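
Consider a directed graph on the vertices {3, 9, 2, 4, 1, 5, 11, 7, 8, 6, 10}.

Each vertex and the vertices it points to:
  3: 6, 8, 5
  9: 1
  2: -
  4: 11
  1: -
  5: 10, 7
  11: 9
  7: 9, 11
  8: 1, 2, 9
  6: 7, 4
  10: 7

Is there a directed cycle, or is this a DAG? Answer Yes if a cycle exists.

No

DFS with white/gray/black marking, starting from 5:
5 gray
  10 gray
    7 gray
      9 gray
        1 gray
        1 black
      9 black
      11 gray
        11→9: 9 black — skip
      11 black
    7 black
  10 black
  5→7: 7 black — skip
5 black
3 gray
  6 gray
    6→7: 7 black — skip
    4 gray
      4→11: 11 black — skip
    4 black
  6 black
  8 gray
    8→1: 1 black — skip
    2 gray
    2 black
    8→9: 9 black — skip
  8 black
  3→5: 5 black — skip
3 black
Every edge goes to a white or black vertex — no back edge, so the graph is acyclic.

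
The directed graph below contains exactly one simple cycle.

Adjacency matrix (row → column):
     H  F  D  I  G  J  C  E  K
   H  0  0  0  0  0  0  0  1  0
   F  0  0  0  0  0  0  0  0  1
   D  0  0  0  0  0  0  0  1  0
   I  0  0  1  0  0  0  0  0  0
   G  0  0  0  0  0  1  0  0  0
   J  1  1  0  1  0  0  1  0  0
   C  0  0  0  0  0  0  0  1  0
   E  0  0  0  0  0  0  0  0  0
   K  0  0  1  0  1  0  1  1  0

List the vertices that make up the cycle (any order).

F, G, J, K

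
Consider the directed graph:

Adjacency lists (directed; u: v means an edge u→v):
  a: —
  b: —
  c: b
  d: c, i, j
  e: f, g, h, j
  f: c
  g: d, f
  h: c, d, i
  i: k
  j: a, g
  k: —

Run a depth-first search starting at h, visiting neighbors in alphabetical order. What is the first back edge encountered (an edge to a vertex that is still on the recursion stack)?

DFS from h (visiting neighbors in alphabetical order); mark gray on enter, black on exit:
h gray
  c gray
    b gray
    b black
  c black
  d gray
    d→c: c black — skip
    i gray
      k gray
      k black
    i black
    j gray
      a gray
      a black
      g gray
        g→d: d is gray → back edge
First back edge: g → d.

g->d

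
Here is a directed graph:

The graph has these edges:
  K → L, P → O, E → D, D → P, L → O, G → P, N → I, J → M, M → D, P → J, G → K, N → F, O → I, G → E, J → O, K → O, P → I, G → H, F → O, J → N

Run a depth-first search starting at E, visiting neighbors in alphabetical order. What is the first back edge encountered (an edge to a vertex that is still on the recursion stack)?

M->D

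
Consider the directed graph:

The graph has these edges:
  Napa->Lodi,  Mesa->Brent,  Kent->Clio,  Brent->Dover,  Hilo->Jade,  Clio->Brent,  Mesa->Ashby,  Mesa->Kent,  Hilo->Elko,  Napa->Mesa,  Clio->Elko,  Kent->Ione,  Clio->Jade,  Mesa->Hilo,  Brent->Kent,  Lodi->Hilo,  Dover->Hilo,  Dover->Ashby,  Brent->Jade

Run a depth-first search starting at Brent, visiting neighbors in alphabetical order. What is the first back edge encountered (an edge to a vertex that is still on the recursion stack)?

DFS from Brent (visiting neighbors in alphabetical order); mark gray on enter, black on exit:
Brent gray
  Dover gray
    Ashby gray
    Ashby black
    Hilo gray
      Elko gray
      Elko black
      Jade gray
      Jade black
    Hilo black
  Dover black
  Brent→Jade: Jade black — skip
  Kent gray
    Clio gray
      Clio→Brent: Brent is gray → back edge
First back edge: Clio → Brent.

Clio->Brent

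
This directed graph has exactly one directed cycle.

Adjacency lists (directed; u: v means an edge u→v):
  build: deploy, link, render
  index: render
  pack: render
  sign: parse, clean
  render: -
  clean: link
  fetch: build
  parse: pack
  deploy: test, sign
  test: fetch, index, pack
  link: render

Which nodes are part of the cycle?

test, build, fetch, deploy

DFS with gray/black marking from deploy:
deploy gray
  test gray
    fetch gray
      build gray
        build→deploy: deploy is gray → back edge
Back edge closes the cycle deploy → test → fetch → build → deploy; its vertices are {test, build, fetch, deploy}.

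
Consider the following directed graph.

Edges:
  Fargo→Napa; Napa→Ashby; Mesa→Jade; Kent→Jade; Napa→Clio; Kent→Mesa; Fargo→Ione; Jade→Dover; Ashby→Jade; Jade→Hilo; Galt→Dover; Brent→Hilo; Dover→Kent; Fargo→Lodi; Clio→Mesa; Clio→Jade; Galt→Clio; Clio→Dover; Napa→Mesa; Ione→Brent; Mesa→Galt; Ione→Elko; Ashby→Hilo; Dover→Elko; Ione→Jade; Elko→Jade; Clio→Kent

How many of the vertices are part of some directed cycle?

7

A vertex is on a directed cycle iff it belongs to a strongly connected component of size ≥ 2 (or has a self-loop).
The vertices on cycles are {Clio, Elko, Galt, Jade, Kent, Mesa, Dover} — 7 in total.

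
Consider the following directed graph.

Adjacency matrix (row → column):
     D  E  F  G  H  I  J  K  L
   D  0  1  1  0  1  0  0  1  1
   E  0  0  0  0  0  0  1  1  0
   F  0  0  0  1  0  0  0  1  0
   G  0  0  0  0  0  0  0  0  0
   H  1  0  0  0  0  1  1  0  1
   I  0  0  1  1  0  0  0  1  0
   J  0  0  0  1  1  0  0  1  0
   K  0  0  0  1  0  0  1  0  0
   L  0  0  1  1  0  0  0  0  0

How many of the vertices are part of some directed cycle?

8

A vertex is on a directed cycle iff it belongs to a strongly connected component of size ≥ 2 (or has a self-loop).
The vertices on cycles are {D, E, F, H, I, J, K, L} — 8 in total.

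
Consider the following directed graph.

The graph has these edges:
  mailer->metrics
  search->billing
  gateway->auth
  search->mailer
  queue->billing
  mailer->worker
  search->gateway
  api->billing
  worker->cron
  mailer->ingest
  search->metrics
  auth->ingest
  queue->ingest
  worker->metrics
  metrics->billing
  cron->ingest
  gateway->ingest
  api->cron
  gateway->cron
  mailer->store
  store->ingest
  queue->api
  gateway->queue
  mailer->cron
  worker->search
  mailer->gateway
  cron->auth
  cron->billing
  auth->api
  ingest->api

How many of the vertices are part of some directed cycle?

7

A vertex is on a directed cycle iff it belongs to a strongly connected component of size ≥ 2 (or has a self-loop).
The vertices on cycles are {api, auth, cron, ingest, mailer, search, worker} — 7 in total.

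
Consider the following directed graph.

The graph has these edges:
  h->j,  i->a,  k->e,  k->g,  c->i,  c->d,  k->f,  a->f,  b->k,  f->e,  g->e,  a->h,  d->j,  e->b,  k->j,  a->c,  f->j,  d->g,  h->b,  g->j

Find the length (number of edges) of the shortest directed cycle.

3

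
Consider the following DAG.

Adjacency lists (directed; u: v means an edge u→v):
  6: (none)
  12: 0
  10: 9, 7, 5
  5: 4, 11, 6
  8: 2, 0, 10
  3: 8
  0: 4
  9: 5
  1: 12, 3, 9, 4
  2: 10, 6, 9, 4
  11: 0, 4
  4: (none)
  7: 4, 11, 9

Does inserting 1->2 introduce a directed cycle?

Adding 1→2 creates a cycle iff 2 can already reach 1.
Explore from 2: no path reaches 1. The graph stays acyclic.

No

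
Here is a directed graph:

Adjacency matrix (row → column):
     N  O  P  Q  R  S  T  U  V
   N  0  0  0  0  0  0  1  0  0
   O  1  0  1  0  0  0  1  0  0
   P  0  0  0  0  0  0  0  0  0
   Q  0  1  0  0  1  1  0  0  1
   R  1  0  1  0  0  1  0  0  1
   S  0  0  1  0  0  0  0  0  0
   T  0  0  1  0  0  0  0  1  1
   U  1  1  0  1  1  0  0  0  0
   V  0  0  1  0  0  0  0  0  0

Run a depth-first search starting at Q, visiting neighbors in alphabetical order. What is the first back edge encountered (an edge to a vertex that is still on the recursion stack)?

U->N

DFS from Q (visiting neighbors in alphabetical order); mark gray on enter, black on exit:
Q gray
  O gray
    N gray
      T gray
        P gray
        P black
        U gray
          U→N: N is gray → back edge
First back edge: U → N.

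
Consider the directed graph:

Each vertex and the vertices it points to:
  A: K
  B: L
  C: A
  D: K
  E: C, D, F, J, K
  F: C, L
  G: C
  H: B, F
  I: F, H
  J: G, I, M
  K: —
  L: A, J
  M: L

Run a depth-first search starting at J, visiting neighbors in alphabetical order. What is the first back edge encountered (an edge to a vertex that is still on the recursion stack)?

L->J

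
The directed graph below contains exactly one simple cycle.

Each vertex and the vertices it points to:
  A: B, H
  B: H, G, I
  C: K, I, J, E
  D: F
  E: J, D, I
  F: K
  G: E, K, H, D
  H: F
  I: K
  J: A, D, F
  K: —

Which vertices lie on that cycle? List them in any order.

A, B, E, G, J

DFS with gray/black marking from J:
J gray
  A gray
    B gray
      H gray
        F gray
          K gray
          K black
        F black
      H black
      G gray
        E gray
          E→J: J is gray → back edge
Back edge closes the cycle J → A → B → G → E → J; its vertices are {A, B, E, G, J}.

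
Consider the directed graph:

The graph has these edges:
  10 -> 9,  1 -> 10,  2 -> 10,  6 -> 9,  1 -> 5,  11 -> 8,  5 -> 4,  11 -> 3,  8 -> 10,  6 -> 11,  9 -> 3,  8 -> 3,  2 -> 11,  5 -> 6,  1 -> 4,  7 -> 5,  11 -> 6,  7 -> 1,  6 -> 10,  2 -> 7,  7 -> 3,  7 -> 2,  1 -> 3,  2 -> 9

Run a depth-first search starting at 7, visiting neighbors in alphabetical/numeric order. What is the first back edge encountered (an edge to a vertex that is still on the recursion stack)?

11→6

DFS from 7 (visiting neighbors in alphabetical/numeric order); mark gray on enter, black on exit:
7 gray
  1 gray
    3 gray
    3 black
    4 gray
    4 black
    5 gray
      5→4: 4 black — skip
      6 gray
        9 gray
          9→3: 3 black — skip
        9 black
        10 gray
          10→9: 9 black — skip
        10 black
        11 gray
          11→3: 3 black — skip
          11→6: 6 is gray → back edge
First back edge: 11 → 6.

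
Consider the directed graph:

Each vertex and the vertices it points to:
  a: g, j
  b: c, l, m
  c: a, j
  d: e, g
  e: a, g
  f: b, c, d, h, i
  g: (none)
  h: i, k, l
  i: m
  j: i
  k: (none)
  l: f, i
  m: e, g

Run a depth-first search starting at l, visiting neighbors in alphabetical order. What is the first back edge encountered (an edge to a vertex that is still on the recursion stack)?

DFS from l (visiting neighbors in alphabetical order); mark gray on enter, black on exit:
l gray
  f gray
    b gray
      c gray
        a gray
          g gray
          g black
          j gray
            i gray
              m gray
                e gray
                  e→a: a is gray → back edge
First back edge: e → a.

e→a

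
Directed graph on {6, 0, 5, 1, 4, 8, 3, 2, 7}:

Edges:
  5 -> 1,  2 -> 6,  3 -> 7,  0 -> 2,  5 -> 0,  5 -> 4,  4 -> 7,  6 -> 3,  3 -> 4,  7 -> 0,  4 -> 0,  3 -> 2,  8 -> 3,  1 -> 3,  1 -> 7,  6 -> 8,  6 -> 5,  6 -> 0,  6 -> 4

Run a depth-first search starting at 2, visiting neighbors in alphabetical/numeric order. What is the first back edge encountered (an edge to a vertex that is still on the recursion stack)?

0→2

DFS from 2 (visiting neighbors in alphabetical/numeric order); mark gray on enter, black on exit:
2 gray
  6 gray
    0 gray
      0→2: 2 is gray → back edge
First back edge: 0 → 2.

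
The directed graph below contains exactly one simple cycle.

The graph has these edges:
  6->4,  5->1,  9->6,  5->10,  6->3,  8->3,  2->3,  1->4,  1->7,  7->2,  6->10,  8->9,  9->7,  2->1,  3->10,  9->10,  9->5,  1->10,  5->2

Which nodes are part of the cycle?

1, 2, 7

DFS with gray/black marking from 2:
2 gray
  1 gray
    10 gray
    10 black
    4 gray
    4 black
    7 gray
      7→2: 2 is gray → back edge
Back edge closes the cycle 2 → 1 → 7 → 2; its vertices are {1, 2, 7}.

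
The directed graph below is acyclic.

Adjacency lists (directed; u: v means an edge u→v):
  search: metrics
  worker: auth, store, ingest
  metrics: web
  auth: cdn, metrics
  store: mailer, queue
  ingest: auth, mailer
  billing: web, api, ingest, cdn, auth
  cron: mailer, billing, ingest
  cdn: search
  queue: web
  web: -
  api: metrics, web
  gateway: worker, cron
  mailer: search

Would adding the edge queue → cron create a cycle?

Adding queue→cron creates a cycle iff cron can already reach queue.
Explore from cron: no path reaches queue. The graph stays acyclic.

No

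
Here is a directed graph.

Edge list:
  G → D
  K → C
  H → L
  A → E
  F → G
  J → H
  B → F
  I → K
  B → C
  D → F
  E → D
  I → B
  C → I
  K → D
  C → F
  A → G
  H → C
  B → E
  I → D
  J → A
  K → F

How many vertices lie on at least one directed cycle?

A vertex is on a directed cycle iff it belongs to a strongly connected component of size ≥ 2 (or has a self-loop).
The vertices on cycles are {B, C, D, F, G, I, K} — 7 in total.

7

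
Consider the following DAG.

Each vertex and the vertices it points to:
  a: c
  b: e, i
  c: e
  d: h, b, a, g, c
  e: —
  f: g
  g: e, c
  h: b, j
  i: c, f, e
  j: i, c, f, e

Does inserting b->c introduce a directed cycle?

No

Adding b→c creates a cycle iff c can already reach b.
Explore from c: no path reaches b. The graph stays acyclic.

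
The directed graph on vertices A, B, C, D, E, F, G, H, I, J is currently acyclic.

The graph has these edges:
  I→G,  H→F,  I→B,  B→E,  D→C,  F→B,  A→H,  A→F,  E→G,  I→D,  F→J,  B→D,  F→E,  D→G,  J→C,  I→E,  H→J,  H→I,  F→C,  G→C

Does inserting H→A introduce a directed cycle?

Yes

Adding H→A creates a cycle iff A can already reach H.
Path from A: A → H.
So A → … → H → A is a cycle.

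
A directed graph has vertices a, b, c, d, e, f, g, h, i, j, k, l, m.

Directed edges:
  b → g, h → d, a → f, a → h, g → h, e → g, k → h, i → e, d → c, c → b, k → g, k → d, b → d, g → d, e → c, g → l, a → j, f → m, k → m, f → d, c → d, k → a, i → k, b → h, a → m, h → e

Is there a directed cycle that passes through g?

Yes

g is on a cycle iff g can reach itself via ≥1 edge.
g → h → e → g — yes.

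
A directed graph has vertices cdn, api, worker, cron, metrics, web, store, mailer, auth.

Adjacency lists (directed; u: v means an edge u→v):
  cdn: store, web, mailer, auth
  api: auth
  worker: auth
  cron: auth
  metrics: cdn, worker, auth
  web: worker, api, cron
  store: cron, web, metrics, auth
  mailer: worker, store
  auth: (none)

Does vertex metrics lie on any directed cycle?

metrics is on a cycle iff metrics can reach itself via ≥1 edge.
metrics → cdn → store → metrics — yes.

Yes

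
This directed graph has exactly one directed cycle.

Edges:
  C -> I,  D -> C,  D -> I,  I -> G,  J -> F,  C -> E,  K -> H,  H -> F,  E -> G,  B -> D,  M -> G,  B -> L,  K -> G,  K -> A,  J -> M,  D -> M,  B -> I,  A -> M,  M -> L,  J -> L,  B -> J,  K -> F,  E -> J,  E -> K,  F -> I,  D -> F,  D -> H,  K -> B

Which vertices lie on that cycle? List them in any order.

DFS with gray/black marking from E:
E gray
  G gray
  G black
  K gray
    A gray
      M gray
        M→G: G black — skip
        L gray
        L black
      M black
    A black
    H gray
      F gray
        I gray
          I→G: G black — skip
        I black
      F black
    H black
    B gray
      B→I: I black — skip
      B→L: L black — skip
      D gray
        C gray
          C→E: E is gray → back edge
Back edge closes the cycle E → K → B → D → C → E; its vertices are {B, C, D, E, K}.

B, C, D, E, K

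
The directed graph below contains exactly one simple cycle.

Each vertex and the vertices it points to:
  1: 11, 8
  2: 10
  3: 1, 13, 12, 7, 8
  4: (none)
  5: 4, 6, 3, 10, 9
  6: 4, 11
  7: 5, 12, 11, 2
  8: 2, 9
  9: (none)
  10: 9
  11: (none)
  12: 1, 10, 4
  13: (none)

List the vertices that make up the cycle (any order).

DFS with gray/black marking from 3:
3 gray
  1 gray
    11 gray
    11 black
    8 gray
      2 gray
        10 gray
          9 gray
          9 black
        10 black
      2 black
      8→9: 9 black — skip
    8 black
  1 black
  13 gray
  13 black
  12 gray
    12→1: 1 black — skip
    12→10: 10 black — skip
    4 gray
    4 black
  12 black
  7 gray
    5 gray
      5→4: 4 black — skip
      6 gray
        6→4: 4 black — skip
        6→11: 11 black — skip
      6 black
      5→3: 3 is gray → back edge
Back edge closes the cycle 3 → 7 → 5 → 3; its vertices are {3, 5, 7}.

3, 5, 7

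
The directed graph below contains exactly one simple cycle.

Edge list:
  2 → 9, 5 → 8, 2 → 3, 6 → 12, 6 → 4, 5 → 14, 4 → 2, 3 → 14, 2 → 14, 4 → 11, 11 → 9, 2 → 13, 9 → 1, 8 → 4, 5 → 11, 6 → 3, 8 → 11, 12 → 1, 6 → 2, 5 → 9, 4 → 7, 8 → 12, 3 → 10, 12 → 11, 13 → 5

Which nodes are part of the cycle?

2, 4, 5, 8, 13

DFS with gray/black marking from 2:
2 gray
  14 gray
  14 black
  9 gray
    1 gray
    1 black
  9 black
  13 gray
    5 gray
      11 gray
        11→9: 9 black — skip
      11 black
      5→14: 14 black — skip
      5→9: 9 black — skip
      8 gray
        12 gray
          12→1: 1 black — skip
          12→11: 11 black — skip
        12 black
        4 gray
          7 gray
          7 black
          4→2: 2 is gray → back edge
Back edge closes the cycle 2 → 13 → 5 → 8 → 4 → 2; its vertices are {2, 4, 5, 8, 13}.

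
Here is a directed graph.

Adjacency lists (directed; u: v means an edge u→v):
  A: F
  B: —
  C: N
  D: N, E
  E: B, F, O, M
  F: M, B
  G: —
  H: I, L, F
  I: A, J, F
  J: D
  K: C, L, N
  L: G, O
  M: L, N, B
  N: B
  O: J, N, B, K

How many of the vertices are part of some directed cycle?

8

A vertex is on a directed cycle iff it belongs to a strongly connected component of size ≥ 2 (or has a self-loop).
The vertices on cycles are {D, E, F, J, K, L, M, O} — 8 in total.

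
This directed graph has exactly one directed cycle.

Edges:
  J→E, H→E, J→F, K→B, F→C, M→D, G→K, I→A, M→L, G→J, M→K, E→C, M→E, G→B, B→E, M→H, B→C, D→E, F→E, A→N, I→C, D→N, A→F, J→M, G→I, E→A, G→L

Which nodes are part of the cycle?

A, E, F

DFS with gray/black marking from A:
A gray
  F gray
    C gray
    C black
    E gray
      E→C: C black — skip
      E→A: A is gray → back edge
Back edge closes the cycle A → F → E → A; its vertices are {A, E, F}.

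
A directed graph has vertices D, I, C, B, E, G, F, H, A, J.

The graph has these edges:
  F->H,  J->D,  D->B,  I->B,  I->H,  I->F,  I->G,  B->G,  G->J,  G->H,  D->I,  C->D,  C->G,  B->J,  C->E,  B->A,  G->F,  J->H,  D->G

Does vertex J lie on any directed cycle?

J is on a cycle iff J can reach itself via ≥1 edge.
J → D → B → J — yes.

Yes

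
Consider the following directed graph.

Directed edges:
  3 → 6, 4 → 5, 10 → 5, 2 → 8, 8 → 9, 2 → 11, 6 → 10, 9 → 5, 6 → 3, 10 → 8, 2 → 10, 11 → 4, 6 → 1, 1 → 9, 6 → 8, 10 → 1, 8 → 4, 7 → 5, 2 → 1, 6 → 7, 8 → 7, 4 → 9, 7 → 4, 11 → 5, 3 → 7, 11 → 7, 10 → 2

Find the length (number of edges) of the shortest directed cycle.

For each vertex v, BFS finds the shortest path from v back to v.
The shortest such closed walk is 3 → 6 → 3, length 2.

2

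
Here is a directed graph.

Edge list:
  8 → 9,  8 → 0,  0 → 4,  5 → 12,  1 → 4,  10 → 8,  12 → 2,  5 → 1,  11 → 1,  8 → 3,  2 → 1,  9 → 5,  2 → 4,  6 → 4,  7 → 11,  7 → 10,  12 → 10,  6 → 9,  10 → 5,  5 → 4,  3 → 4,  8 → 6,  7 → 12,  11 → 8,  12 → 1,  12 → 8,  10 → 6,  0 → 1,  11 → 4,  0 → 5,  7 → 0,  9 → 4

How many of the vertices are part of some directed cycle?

A vertex is on a directed cycle iff it belongs to a strongly connected component of size ≥ 2 (or has a self-loop).
The vertices on cycles are {0, 5, 6, 8, 9, 10, 12} — 7 in total.

7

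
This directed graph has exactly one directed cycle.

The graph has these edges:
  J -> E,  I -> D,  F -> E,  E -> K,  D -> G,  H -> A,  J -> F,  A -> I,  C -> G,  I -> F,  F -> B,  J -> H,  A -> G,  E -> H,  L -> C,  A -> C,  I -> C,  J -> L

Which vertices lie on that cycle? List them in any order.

A, E, F, H, I

DFS with gray/black marking from H:
H gray
  A gray
    I gray
      D gray
        G gray
        G black
      D black
      F gray
        E gray
          E→H: H is gray → back edge
Back edge closes the cycle H → A → I → F → E → H; its vertices are {A, E, F, H, I}.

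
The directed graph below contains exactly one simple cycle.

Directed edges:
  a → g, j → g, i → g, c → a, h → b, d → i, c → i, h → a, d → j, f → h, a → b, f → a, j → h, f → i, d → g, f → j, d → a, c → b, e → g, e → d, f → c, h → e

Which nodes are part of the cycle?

d, e, h, j

DFS with gray/black marking from j:
j gray
  g gray
  g black
  h gray
    a gray
      a→g: g black — skip
      b gray
      b black
    a black
    e gray
      e→g: g black — skip
      d gray
        d→j: j is gray → back edge
Back edge closes the cycle j → h → e → d → j; its vertices are {d, e, h, j}.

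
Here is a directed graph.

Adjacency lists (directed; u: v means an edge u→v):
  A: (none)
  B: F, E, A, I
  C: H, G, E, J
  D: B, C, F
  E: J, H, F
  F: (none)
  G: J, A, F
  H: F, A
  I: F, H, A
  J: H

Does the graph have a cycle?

DFS with white/gray/black marking, starting from G:
G gray
  J gray
    H gray
      F gray
      F black
      A gray
      A black
    H black
  J black
  G→A: A black — skip
  G→F: F black — skip
G black
B gray
  B→F: F black — skip
  E gray
    E→J: J black — skip
    E→H: H black — skip
    E→F: F black — skip
  E black
  B→A: A black — skip
  I gray
    I→F: F black — skip
    I→H: H black — skip
    I→A: A black — skip
  I black
B black
C gray
  C→H: H black — skip
  C→G: G black — skip
  C→E: E black — skip
  C→J: J black — skip
C black
D gray
  D→B: B black — skip
  D→C: C black — skip
  D→F: F black — skip
D black
Every edge goes to a white or black vertex — no back edge, so the graph is acyclic.

No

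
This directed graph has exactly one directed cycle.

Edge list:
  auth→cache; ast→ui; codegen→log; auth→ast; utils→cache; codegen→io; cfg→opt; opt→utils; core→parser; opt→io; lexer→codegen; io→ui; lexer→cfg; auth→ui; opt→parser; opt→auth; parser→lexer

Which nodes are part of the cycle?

cfg, opt, lexer, parser

DFS with gray/black marking from parser:
parser gray
  lexer gray
    codegen gray
      log gray
      log black
      io gray
        ui gray
        ui black
      io black
    codegen black
    cfg gray
      opt gray
        auth gray
          ast gray
            ast→ui: ui black — skip
          ast black
          cache gray
          cache black
          auth→ui: ui black — skip
        auth black
        opt→parser: parser is gray → back edge
Back edge closes the cycle parser → lexer → cfg → opt → parser; its vertices are {cfg, opt, lexer, parser}.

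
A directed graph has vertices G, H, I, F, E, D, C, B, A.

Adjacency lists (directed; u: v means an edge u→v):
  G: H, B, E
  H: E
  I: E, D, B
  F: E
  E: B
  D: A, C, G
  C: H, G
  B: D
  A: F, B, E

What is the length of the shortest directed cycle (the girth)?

For each vertex v, BFS finds the shortest path from v back to v.
The shortest such closed walk is B → D → A → B, length 3.

3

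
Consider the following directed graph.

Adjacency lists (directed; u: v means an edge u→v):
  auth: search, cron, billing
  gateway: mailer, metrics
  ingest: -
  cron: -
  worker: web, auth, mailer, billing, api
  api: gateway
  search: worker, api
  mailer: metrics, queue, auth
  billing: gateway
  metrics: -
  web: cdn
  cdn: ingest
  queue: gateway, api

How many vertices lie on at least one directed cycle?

A vertex is on a directed cycle iff it belongs to a strongly connected component of size ≥ 2 (or has a self-loop).
The vertices on cycles are {api, auth, queue, mailer, search, worker, billing, gateway} — 8 in total.

8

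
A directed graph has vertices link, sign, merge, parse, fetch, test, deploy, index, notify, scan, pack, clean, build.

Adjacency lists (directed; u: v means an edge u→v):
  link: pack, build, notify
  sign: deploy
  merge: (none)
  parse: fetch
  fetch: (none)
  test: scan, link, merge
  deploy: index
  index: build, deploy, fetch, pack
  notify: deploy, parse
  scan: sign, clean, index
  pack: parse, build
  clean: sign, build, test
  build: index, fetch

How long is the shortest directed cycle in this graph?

For each vertex v, BFS finds the shortest path from v back to v.
The shortest such closed walk is index → deploy → index, length 2.

2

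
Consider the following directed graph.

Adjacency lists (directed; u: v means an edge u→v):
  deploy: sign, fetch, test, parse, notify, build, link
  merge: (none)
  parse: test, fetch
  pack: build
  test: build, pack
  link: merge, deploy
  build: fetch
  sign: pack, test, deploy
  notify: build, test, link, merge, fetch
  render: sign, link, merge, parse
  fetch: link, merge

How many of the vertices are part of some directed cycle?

A vertex is on a directed cycle iff it belongs to a strongly connected component of size ≥ 2 (or has a self-loop).
The vertices on cycles are {link, pack, sign, test, build, fetch, parse, deploy, notify} — 9 in total.

9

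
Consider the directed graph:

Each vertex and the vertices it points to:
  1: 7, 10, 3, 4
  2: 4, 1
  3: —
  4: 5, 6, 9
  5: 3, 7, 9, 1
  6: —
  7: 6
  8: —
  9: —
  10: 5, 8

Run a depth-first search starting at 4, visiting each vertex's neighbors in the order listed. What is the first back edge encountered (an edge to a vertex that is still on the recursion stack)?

DFS from 4 (visiting each vertex's neighbors in the order listed); mark gray on enter, black on exit:
4 gray
  5 gray
    3 gray
    3 black
    7 gray
      6 gray
      6 black
    7 black
    9 gray
    9 black
    1 gray
      1→7: 7 black — skip
      10 gray
        10→5: 5 is gray → back edge
First back edge: 10 → 5.

10->5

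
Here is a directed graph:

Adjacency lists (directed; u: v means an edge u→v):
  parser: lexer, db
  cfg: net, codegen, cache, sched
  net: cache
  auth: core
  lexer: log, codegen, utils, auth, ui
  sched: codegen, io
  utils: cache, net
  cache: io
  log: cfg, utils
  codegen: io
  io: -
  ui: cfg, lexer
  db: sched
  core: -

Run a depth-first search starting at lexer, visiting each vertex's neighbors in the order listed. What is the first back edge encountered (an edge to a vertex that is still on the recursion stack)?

DFS from lexer (visiting each vertex's neighbors in the order listed); mark gray on enter, black on exit:
lexer gray
  log gray
    cfg gray
      net gray
        cache gray
          io gray
          io black
        cache black
      net black
      codegen gray
        codegen→io: io black — skip
      codegen black
      cfg→cache: cache black — skip
      sched gray
        sched→codegen: codegen black — skip
        sched→io: io black — skip
      sched black
    cfg black
    utils gray
      utils→cache: cache black — skip
      utils→net: net black — skip
    utils black
  log black
  lexer→codegen: codegen black — skip
  lexer→utils: utils black — skip
  auth gray
    core gray
    core black
  auth black
  ui gray
    ui→cfg: cfg black — skip
    ui→lexer: lexer is gray → back edge
First back edge: ui → lexer.

ui->lexer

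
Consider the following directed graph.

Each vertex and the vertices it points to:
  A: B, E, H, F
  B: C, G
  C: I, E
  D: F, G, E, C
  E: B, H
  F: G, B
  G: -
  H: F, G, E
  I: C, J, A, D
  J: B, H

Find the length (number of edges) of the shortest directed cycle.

2

For each vertex v, BFS finds the shortest path from v back to v.
The shortest such closed walk is I → C → I, length 2.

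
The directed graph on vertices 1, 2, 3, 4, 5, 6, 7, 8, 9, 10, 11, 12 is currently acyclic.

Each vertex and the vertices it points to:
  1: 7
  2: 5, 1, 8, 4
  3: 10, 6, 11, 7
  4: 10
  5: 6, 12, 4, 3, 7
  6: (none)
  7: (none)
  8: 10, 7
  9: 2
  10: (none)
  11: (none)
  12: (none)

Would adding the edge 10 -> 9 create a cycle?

Adding 10→9 creates a cycle iff 9 can already reach 10.
Path from 9: 9 → 2 → 8 → 10.
So 9 → … → 10 → 9 is a cycle.

Yes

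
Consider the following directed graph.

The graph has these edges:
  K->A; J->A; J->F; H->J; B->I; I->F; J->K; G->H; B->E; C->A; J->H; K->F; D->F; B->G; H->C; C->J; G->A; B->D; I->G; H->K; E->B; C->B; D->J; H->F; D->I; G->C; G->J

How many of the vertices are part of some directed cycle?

8

A vertex is on a directed cycle iff it belongs to a strongly connected component of size ≥ 2 (or has a self-loop).
The vertices on cycles are {B, C, D, E, G, H, I, J} — 8 in total.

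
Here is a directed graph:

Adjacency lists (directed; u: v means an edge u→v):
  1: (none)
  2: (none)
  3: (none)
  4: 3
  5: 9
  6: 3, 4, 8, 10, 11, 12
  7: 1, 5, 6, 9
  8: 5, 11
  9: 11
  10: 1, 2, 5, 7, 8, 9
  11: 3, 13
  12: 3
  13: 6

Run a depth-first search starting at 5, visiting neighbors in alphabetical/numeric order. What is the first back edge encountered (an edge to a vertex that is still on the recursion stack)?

8→5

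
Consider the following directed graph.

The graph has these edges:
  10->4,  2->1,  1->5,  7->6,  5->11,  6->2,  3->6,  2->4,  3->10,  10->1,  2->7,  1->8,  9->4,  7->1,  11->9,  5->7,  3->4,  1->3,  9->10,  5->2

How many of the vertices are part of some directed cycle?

9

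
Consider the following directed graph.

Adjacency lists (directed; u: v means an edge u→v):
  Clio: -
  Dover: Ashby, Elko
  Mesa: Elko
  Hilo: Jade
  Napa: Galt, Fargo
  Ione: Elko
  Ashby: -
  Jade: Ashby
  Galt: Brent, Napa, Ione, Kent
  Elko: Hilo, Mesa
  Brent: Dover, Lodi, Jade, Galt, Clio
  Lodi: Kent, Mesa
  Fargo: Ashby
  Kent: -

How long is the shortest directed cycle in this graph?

2

For each vertex v, BFS finds the shortest path from v back to v.
The shortest such closed walk is Galt → Brent → Galt, length 2.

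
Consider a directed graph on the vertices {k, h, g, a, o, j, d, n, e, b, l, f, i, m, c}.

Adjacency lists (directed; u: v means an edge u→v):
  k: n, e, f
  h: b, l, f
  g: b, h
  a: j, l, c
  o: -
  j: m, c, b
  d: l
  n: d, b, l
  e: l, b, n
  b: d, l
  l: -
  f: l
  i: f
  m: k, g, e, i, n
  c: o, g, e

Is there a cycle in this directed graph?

DFS with white/gray/black marking, starting from o:
o gray
o black
k gray
  n gray
    d gray
      l gray
      l black
    d black
    b gray
      b→d: d black — skip
      b→l: l black — skip
    b black
    n→l: l black — skip
  n black
  e gray
    e→l: l black — skip
    e→b: b black — skip
    e→n: n black — skip
  e black
  f gray
    f→l: l black — skip
  f black
k black
h gray
  h→b: b black — skip
  h→l: l black — skip
  h→f: f black — skip
h black
g gray
  g→b: b black — skip
  g→h: h black — skip
g black
a gray
  j gray
    m gray
      m→k: k black — skip
      m→g: g black — skip
      m→e: e black — skip
      i gray
        i→f: f black — skip
      i black
      m→n: n black — skip
    m black
    c gray
      c→o: o black — skip
      c→g: g black — skip
      c→e: e black — skip
    c black
    j→b: b black — skip
  j black
  a→l: l black — skip
  a→c: c black — skip
a black
Every edge goes to a white or black vertex — no back edge, so the graph is acyclic.

No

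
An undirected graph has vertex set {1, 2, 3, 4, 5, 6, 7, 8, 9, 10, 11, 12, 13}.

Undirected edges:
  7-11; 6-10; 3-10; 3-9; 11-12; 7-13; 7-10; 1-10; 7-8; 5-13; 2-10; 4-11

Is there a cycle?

No

DFS, tracking each vertex's parent; an edge to a visited non-parent vertex closes a cycle.
Start from 4:
visit 4 (parent –)
  visit 11 (parent 4)
    visit 7 (parent 11)
      visit 13 (parent 7)
        visit 5 (parent 13)
          5–13: parent, skip
        13–7: parent, skip
      visit 10 (parent 7)
        visit 3 (parent 10)
          visit 9 (parent 3)
            9–3: parent, skip
          3–10: parent, skip
        visit 1 (parent 10)
          1–10: parent, skip
        10–7: parent, skip
        visit 6 (parent 10)
          6–10: parent, skip
        visit 2 (parent 10)
          2–10: parent, skip
      visit 8 (parent 7)
        8–7: parent, skip
      7–11: parent, skip
    visit 12 (parent 11)
      12–11: parent, skip
    11–4: parent, skip
No non-parent visited neighbor found — the graph is a forest.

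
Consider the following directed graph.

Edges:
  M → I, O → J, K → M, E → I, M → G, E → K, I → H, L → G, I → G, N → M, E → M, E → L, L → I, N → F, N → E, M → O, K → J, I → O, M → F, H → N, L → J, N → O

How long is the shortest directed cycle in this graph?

4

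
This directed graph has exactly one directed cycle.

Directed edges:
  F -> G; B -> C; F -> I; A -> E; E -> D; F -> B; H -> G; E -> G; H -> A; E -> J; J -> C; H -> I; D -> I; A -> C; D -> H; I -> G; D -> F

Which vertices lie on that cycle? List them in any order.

DFS with gray/black marking from A:
A gray
  E gray
    J gray
      C gray
      C black
    J black
    G gray
    G black
    D gray
      H gray
        I gray
          I→G: G black — skip
        I black
        H→A: A is gray → back edge
Back edge closes the cycle A → E → D → H → A; its vertices are {A, D, E, H}.

A, D, E, H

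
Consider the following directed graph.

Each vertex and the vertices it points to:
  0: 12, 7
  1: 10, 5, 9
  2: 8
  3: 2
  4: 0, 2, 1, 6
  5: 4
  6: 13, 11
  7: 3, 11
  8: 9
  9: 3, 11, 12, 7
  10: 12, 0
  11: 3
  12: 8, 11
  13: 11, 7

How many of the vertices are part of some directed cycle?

A vertex is on a directed cycle iff it belongs to a strongly connected component of size ≥ 2 (or has a self-loop).
The vertices on cycles are {1, 2, 3, 4, 5, 7, 8, 9, 11, 12} — 10 in total.

10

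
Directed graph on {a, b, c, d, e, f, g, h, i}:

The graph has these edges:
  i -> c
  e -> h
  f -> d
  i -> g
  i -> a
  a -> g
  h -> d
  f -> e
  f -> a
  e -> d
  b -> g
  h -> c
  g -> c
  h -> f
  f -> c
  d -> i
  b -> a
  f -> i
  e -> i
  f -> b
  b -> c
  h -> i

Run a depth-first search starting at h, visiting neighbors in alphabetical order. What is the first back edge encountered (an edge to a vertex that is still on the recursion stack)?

DFS from h (visiting neighbors in alphabetical order); mark gray on enter, black on exit:
h gray
  c gray
  c black
  d gray
    i gray
      a gray
        g gray
          g→c: c black — skip
        g black
      a black
      i→c: c black — skip
      i→g: g black — skip
    i black
  d black
  f gray
    f→a: a black — skip
    b gray
      b→a: a black — skip
      b→c: c black — skip
      b→g: g black — skip
    b black
    f→c: c black — skip
    f→d: d black — skip
    e gray
      e→d: d black — skip
      e→h: h is gray → back edge
First back edge: e → h.

e→h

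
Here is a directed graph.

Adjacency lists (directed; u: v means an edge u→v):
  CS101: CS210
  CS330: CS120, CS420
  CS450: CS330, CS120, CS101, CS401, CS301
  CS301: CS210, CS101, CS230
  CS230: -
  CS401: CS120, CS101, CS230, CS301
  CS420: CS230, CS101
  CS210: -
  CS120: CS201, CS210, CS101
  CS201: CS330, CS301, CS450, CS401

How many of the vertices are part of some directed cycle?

5

A vertex is on a directed cycle iff it belongs to a strongly connected component of size ≥ 2 (or has a self-loop).
The vertices on cycles are {CS120, CS201, CS330, CS401, CS450} — 5 in total.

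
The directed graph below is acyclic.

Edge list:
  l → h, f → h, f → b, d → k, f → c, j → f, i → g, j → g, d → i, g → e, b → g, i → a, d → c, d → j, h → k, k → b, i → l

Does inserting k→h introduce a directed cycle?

Adding k→h creates a cycle iff h can already reach k.
Path from h: h → k.
So h → … → k → h is a cycle.

Yes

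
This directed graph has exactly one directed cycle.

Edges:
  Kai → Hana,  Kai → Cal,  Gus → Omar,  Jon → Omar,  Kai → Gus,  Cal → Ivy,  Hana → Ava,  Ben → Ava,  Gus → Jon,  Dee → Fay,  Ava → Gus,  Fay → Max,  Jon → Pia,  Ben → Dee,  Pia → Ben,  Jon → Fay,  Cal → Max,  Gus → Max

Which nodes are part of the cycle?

DFS with gray/black marking from Gus:
Gus gray
  Max gray
  Max black
  Omar gray
  Omar black
  Jon gray
    Pia gray
      Ben gray
        Ava gray
          Ava→Gus: Gus is gray → back edge
Back edge closes the cycle Gus → Jon → Pia → Ben → Ava → Gus; its vertices are {Ava, Ben, Gus, Jon, Pia}.

Ava, Ben, Gus, Jon, Pia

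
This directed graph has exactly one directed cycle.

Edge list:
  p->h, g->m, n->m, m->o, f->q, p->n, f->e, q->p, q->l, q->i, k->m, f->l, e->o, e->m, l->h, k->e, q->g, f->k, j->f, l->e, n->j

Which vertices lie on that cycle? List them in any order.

DFS with gray/black marking from j:
j gray
  f gray
    l gray
      e gray
        o gray
        o black
        m gray
          m→o: o black — skip
        m black
      e black
      h gray
      h black
    l black
    k gray
      k→e: e black — skip
      k→m: m black — skip
    k black
    q gray
      i gray
      i black
      p gray
        n gray
          n→j: j is gray → back edge
Back edge closes the cycle j → f → q → p → n → j; its vertices are {f, j, n, p, q}.

f, j, n, p, q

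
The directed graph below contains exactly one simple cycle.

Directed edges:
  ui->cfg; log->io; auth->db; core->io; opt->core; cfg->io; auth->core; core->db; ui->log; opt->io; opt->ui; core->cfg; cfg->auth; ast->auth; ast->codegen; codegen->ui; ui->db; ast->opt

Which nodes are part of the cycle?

cfg, auth, core

DFS with gray/black marking from auth:
auth gray
  db gray
  db black
  core gray
    cfg gray
      io gray
      io black
      cfg→auth: auth is gray → back edge
Back edge closes the cycle auth → core → cfg → auth; its vertices are {cfg, auth, core}.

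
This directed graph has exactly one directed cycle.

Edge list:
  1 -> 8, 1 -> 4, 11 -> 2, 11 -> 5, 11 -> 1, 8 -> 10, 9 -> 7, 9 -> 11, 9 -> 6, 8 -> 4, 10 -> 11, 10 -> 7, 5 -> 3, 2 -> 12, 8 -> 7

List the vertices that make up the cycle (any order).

1, 8, 10, 11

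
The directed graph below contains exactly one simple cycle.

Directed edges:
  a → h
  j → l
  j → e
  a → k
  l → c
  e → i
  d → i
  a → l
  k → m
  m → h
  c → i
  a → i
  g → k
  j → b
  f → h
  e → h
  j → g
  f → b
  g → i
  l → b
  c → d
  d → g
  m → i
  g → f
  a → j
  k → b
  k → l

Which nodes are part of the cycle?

c, d, g, k, l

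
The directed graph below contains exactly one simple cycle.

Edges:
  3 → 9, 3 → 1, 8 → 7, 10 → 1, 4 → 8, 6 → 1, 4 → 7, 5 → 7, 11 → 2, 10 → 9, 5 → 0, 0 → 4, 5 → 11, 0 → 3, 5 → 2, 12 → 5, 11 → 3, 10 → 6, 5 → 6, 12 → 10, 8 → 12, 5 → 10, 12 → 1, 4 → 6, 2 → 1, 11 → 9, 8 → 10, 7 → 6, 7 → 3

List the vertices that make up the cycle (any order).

DFS with gray/black marking from 5:
5 gray
  2 gray
    1 gray
    1 black
  2 black
  6 gray
    6→1: 1 black — skip
  6 black
  11 gray
    3 gray
      3→1: 1 black — skip
      9 gray
      9 black
    3 black
    11→2: 2 black — skip
    11→9: 9 black — skip
  11 black
  0 gray
    0→3: 3 black — skip
    4 gray
      8 gray
        12 gray
          12→5: 5 is gray → back edge
Back edge closes the cycle 5 → 0 → 4 → 8 → 12 → 5; its vertices are {0, 4, 5, 8, 12}.

0, 4, 5, 8, 12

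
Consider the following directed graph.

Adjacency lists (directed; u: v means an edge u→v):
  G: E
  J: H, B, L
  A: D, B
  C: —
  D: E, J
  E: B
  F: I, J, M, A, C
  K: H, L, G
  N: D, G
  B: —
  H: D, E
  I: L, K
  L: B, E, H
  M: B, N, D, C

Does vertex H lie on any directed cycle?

Yes

H is on a cycle iff H can reach itself via ≥1 edge.
H → D → J → H — yes.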